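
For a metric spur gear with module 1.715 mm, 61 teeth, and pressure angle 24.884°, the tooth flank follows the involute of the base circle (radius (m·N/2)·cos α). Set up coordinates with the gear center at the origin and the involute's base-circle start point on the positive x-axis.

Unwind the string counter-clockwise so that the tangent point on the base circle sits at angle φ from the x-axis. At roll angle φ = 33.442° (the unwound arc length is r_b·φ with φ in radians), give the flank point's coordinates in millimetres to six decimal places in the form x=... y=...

pitch radius r_p = m·N/2 = 1.715·61/2 = 52.307500
base radius r_b = r_p·cos α = 52.307500·cos 24.884° = 47.451353
roll angle φ = 33.442° = 0.58367301 rad
x = r_b·(cos φ + φ·sin φ) = 47.451353·(0.83444412 + 0.58367301·0.55109257) = 54.858603
y = r_b·(sin φ − φ·cos φ) = 47.451353·(0.55109257 − 0.58367301·0.83444412) = 3.039262

x=54.858603 y=3.039262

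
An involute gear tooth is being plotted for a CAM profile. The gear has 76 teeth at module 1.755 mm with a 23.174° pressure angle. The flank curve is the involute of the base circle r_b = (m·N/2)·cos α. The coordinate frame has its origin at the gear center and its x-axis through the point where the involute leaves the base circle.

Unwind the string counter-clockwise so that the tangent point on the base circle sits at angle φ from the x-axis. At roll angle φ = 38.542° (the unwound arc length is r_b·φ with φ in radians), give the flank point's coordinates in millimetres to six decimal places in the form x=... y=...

pitch radius r_p = m·N/2 = 1.755·76/2 = 66.690000
base radius r_b = r_p·cos α = 66.690000·cos 23.174° = 61.309051
roll angle φ = 38.542° = 0.67268480 rad
x = r_b·(cos φ + φ·sin φ) = 61.309051·(0.78215162 + 0.67268480·0.62308815) = 73.650168
y = r_b·(sin φ − φ·cos φ) = 61.309051·(0.62308815 − 0.67268480·0.78215162) = 5.943707

x=73.650168 y=5.943707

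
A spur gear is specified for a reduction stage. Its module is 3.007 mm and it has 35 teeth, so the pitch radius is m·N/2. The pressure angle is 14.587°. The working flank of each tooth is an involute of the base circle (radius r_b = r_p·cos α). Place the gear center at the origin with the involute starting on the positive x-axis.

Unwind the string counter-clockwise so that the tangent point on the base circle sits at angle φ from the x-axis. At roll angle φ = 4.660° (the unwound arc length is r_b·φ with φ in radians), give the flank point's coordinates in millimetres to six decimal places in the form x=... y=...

x=51.094443 y=0.009127

pitch radius r_p = m·N/2 = 3.007·35/2 = 52.622500
base radius r_b = r_p·cos α = 52.622500·cos 14.587° = 50.926284
roll angle φ = 4.660° = 0.08133234 rad
x = r_b·(cos φ + φ·sin φ) = 50.926284·(0.99669435 + 0.08133234·0.08124270) = 51.094443
y = r_b·(sin φ − φ·cos φ) = 50.926284·(0.08124270 − 0.08133234·0.99669435) = 0.009127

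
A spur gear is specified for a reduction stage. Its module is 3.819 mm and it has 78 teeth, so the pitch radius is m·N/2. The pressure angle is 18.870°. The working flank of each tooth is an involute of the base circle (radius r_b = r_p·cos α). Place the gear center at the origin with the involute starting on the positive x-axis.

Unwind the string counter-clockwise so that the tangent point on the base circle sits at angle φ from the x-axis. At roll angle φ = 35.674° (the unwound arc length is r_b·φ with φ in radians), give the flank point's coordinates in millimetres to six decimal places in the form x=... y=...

x=165.663147 y=10.905816

pitch radius r_p = m·N/2 = 3.819·78/2 = 148.941000
base radius r_b = r_p·cos α = 148.941000·cos 18.870° = 140.936141
roll angle φ = 35.674° = 0.62262876 rad
x = r_b·(cos φ + φ·sin φ) = 140.936141·(0.81234825 + 0.62262876·0.58317264) = 165.663147
y = r_b·(sin φ − φ·cos φ) = 140.936141·(0.58317264 − 0.62262876·0.81234825) = 10.905816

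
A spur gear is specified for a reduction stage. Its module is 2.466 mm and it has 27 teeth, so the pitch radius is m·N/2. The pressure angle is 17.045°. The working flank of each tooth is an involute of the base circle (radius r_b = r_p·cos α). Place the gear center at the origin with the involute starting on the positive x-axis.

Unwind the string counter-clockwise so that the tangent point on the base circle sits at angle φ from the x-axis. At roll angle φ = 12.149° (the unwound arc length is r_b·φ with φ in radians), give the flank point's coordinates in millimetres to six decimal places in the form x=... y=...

x=32.536189 y=0.100693

pitch radius r_p = m·N/2 = 2.466·27/2 = 33.291000
base radius r_b = r_p·cos α = 33.291000·cos 17.045° = 31.828687
roll angle φ = 12.149° = 0.21204005 rad
x = r_b·(cos φ + φ·sin φ) = 31.828687·(0.97760361 + 0.21204005·0.21045470) = 32.536189
y = r_b·(sin φ − φ·cos φ) = 31.828687·(0.21045470 − 0.21204005·0.97760361) = 0.100693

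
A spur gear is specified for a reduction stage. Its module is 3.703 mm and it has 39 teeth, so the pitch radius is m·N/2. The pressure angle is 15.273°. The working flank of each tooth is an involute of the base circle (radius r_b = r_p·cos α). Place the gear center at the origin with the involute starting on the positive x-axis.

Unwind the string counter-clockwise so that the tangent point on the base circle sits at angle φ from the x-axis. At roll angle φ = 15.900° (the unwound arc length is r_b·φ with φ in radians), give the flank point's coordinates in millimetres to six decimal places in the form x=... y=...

pitch radius r_p = m·N/2 = 3.703·39/2 = 72.208500
base radius r_b = r_p·cos α = 72.208500·cos 15.273° = 69.658216
roll angle φ = 15.900° = 0.27750735 rad
x = r_b·(cos φ + φ·sin φ) = 69.658216·(0.96174131 + 0.27750735·0.27395922) = 72.288998
y = r_b·(sin φ − φ·cos φ) = 69.658216·(0.27395922 − 0.27750735·0.96174131) = 0.492409

x=72.288998 y=0.492409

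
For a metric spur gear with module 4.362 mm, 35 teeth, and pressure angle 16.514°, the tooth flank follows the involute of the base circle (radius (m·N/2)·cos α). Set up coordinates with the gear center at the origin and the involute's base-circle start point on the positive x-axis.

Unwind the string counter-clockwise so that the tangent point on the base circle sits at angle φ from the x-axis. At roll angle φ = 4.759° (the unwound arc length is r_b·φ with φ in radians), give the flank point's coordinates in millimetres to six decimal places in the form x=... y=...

x=73.438225 y=0.013970

pitch radius r_p = m·N/2 = 4.362·35/2 = 76.335000
base radius r_b = r_p·cos α = 76.335000·cos 16.514° = 73.186205
roll angle φ = 4.759° = 0.08306022 rad
x = r_b·(cos φ + φ·sin φ) = 73.186205·(0.99655248 + 0.08306022·0.08296475) = 73.438225
y = r_b·(sin φ − φ·cos φ) = 73.186205·(0.08296475 − 0.08306022·0.99655248) = 0.013970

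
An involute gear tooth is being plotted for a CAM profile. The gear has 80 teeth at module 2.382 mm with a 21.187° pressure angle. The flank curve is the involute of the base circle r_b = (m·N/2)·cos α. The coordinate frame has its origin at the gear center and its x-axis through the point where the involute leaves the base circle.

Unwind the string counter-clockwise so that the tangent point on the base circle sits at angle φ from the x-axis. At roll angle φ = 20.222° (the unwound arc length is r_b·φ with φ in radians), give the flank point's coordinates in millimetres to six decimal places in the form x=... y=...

pitch radius r_p = m·N/2 = 2.382·80/2 = 95.280000
base radius r_b = r_p·cos α = 95.280000·cos 21.187° = 88.839627
roll angle φ = 20.222° = 0.35294048 rad
x = r_b·(cos φ + φ·sin φ) = 88.839627·(0.93836037 + 0.35294048·0.34565853) = 94.201743
y = r_b·(sin φ − φ·cos φ) = 88.839627·(0.34565853 − 0.35294048·0.93836037) = 1.285791

x=94.201743 y=1.285791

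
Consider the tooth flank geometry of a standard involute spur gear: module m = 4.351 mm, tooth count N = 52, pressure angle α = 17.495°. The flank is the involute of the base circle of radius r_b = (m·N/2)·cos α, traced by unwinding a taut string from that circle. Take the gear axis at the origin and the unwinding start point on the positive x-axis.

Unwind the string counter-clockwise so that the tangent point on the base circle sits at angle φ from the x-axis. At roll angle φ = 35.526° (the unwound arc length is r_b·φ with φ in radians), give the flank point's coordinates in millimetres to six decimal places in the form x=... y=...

x=126.682022 y=8.248105

pitch radius r_p = m·N/2 = 4.351·52/2 = 113.126000
base radius r_b = r_p·cos α = 113.126000·cos 17.495° = 107.893152
roll angle φ = 35.526° = 0.62004567 rad
x = r_b·(cos φ + φ·sin φ) = 107.893152·(0.81385192 + 0.62004567·0.58107233) = 126.682022
y = r_b·(sin φ − φ·cos φ) = 107.893152·(0.58107233 − 0.62004567·0.81385192) = 8.248105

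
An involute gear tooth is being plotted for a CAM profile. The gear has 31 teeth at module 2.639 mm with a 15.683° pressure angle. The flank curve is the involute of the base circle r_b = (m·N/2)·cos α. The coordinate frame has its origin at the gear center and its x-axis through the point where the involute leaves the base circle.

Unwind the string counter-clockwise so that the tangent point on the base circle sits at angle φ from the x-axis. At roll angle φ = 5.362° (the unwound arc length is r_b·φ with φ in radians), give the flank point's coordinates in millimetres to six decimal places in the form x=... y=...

x=39.553783 y=0.010750

pitch radius r_p = m·N/2 = 2.639·31/2 = 40.904500
base radius r_b = r_p·cos α = 40.904500·cos 15.683° = 39.381707
roll angle φ = 5.362° = 0.09358455 rad
x = r_b·(cos φ + φ·sin φ) = 39.381707·(0.99562416 + 0.09358455·0.09344801) = 39.553783
y = r_b·(sin φ − φ·cos φ) = 39.381707·(0.09344801 − 0.09358455·0.99562416) = 0.010750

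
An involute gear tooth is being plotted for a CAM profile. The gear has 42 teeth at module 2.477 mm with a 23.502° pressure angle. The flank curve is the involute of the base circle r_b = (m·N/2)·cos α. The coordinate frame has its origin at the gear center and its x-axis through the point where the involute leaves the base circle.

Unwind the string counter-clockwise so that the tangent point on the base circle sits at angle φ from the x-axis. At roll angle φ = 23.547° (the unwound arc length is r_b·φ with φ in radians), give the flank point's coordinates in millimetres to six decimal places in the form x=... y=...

pitch radius r_p = m·N/2 = 2.477·42/2 = 52.017000
base radius r_b = r_p·cos α = 52.017000·cos 23.502° = 47.701990
roll angle φ = 23.547° = 0.41097268 rad
x = r_b·(cos φ + φ·sin φ) = 47.701990·(0.91673267 + 0.41097268·0.39950120) = 51.561880
y = r_b·(sin φ − φ·cos φ) = 47.701990·(0.39950120 − 0.41097268·0.91673267) = 1.085178

x=51.561880 y=1.085178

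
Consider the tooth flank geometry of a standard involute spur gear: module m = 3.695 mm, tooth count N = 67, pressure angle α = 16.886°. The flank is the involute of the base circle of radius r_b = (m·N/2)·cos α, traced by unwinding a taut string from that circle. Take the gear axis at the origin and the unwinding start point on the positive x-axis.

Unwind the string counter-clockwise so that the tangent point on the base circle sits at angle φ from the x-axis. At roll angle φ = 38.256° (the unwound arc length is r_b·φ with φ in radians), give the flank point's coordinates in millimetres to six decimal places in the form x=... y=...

x=141.977360 y=11.236781

pitch radius r_p = m·N/2 = 3.695·67/2 = 123.782500
base radius r_b = r_p·cos α = 123.782500·cos 16.886° = 118.445566
roll angle φ = 38.256° = 0.66769316 rad
x = r_b·(cos φ + φ·sin φ) = 118.445566·(0.78525210 + 0.66769316·0.61917618) = 141.977360
y = r_b·(sin φ − φ·cos φ) = 118.445566·(0.61917618 − 0.66769316·0.78525210) = 11.236781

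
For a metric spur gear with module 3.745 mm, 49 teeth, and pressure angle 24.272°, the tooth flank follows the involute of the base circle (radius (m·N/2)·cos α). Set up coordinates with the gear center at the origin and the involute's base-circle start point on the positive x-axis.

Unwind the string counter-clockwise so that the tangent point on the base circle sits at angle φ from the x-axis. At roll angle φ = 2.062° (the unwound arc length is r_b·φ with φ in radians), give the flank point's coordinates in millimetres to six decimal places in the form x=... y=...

pitch radius r_p = m·N/2 = 3.745·49/2 = 91.752500
base radius r_b = r_p·cos α = 91.752500·cos 24.272° = 83.641971
roll angle φ = 2.062° = 0.03598869 rad
x = r_b·(cos φ + φ·sin φ) = 83.641971·(0.99935248 + 0.03598869·0.03598092) = 83.696119
y = r_b·(sin φ − φ·cos φ) = 83.641971·(0.03598092 − 0.03598869·0.99935248) = 0.001299

x=83.696119 y=0.001299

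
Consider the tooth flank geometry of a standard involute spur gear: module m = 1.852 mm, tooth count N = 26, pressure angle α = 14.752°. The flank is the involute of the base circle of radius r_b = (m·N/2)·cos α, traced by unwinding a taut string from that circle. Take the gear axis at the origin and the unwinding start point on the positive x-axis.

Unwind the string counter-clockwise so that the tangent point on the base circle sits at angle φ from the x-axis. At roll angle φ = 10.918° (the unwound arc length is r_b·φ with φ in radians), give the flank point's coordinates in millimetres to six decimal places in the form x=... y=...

pitch radius r_p = m·N/2 = 1.852·26/2 = 24.076000
base radius r_b = r_p·cos α = 24.076000·cos 14.752° = 23.282384
roll angle φ = 10.918° = 0.19055505 rad
x = r_b·(cos φ + φ·sin φ) = 23.282384·(0.98189926 + 0.19055505·0.18940393) = 23.701260
y = r_b·(sin φ − φ·cos φ) = 23.282384·(0.18940393 − 0.19055505·0.98189926) = 0.053504

x=23.701260 y=0.053504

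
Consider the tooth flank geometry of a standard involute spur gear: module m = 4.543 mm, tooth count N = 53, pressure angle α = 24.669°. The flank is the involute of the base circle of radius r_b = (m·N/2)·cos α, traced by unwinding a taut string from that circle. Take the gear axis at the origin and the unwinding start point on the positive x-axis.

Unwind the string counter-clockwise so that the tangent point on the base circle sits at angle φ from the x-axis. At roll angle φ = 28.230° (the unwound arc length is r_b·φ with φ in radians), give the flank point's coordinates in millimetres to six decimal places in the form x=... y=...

x=121.886139 y=4.256858

pitch radius r_p = m·N/2 = 4.543·53/2 = 120.389500
base radius r_b = r_p·cos α = 120.389500·cos 24.669° = 109.402048
roll angle φ = 28.230° = 0.49270645 rad
x = r_b·(cos φ + φ·sin φ) = 109.402048·(0.88105590 + 0.49270645·0.47301215) = 121.886139
y = r_b·(sin φ − φ·cos φ) = 109.402048·(0.47301215 − 0.49270645·0.88105590) = 4.256858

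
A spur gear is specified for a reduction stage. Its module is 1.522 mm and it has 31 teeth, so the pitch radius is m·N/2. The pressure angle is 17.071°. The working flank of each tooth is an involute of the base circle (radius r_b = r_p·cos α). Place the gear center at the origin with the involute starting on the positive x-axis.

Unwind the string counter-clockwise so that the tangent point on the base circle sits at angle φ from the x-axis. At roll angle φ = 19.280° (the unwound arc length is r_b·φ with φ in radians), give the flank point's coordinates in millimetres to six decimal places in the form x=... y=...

pitch radius r_p = m·N/2 = 1.522·31/2 = 23.591000
base radius r_b = r_p·cos α = 23.591000·cos 17.071° = 22.551621
roll angle φ = 19.280° = 0.33649948 rad
x = r_b·(cos φ + φ·sin φ) = 22.551621·(0.94391627 + 0.33649948·0.33018492) = 23.792486
y = r_b·(sin φ − φ·cos φ) = 22.551621·(0.33018492 − 0.33649948·0.94391627) = 0.283194

x=23.792486 y=0.283194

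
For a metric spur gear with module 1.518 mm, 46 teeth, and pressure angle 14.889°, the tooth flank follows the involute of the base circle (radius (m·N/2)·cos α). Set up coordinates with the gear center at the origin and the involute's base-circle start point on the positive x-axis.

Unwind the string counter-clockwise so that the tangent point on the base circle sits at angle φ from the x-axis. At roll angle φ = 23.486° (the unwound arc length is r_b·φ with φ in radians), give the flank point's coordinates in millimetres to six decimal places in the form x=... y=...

x=36.458533 y=0.761713

pitch radius r_p = m·N/2 = 1.518·46/2 = 34.914000
base radius r_b = r_p·cos α = 34.914000·cos 14.889° = 33.741777
roll angle φ = 23.486° = 0.40990803 rad
x = r_b·(cos φ + φ·sin φ) = 33.741777·(0.91715748 + 0.40990803·0.39852498) = 36.458533
y = r_b·(sin φ − φ·cos φ) = 33.741777·(0.39852498 − 0.40990803·0.91715748) = 0.761713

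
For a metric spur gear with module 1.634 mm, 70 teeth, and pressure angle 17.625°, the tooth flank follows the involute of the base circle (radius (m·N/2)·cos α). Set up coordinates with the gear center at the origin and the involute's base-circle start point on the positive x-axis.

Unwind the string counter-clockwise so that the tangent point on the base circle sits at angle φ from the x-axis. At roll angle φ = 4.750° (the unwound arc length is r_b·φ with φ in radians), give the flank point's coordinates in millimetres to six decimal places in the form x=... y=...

pitch radius r_p = m·N/2 = 1.634·70/2 = 57.190000
base radius r_b = r_p·cos α = 57.190000·cos 17.625° = 54.505424
roll angle φ = 4.750° = 0.08290314 rad
x = r_b·(cos φ + φ·sin φ) = 54.505424·(0.99656550 + 0.08290314·0.08280821) = 54.692408
y = r_b·(sin φ − φ·cos φ) = 54.505424·(0.08280821 − 0.08290314·0.99656550) = 0.010345

x=54.692408 y=0.010345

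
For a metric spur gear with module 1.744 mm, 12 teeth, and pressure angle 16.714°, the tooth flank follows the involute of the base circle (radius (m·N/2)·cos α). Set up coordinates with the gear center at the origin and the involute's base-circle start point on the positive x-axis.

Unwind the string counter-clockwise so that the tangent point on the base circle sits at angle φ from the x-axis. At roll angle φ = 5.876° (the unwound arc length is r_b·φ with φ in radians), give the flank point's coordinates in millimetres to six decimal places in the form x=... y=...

pitch radius r_p = m·N/2 = 1.744·12/2 = 10.464000
base radius r_b = r_p·cos α = 10.464000·cos 16.714° = 10.021920
roll angle φ = 5.876° = 0.10255555 rad
x = r_b·(cos φ + φ·sin φ) = 10.021920·(0.99474579 + 0.10255555·0.10237587) = 10.074485
y = r_b·(sin φ − φ·cos φ) = 10.021920·(0.10237587 − 0.10255555·0.99474579) = 0.003600

x=10.074485 y=0.003600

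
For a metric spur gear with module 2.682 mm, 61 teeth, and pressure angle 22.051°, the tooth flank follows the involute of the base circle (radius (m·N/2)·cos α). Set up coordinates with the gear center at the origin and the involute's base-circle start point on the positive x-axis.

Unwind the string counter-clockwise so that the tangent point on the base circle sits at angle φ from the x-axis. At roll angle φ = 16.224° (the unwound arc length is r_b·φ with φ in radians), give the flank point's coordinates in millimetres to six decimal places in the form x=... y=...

pitch radius r_p = m·N/2 = 2.682·61/2 = 81.801000
base radius r_b = r_p·cos α = 81.801000·cos 22.051° = 75.817260
roll angle φ = 16.224° = 0.28316222 rad
x = r_b·(cos φ + φ·sin φ) = 75.817260·(0.96017674 + 0.28316222·0.27939333) = 78.796149
y = r_b·(sin φ − φ·cos φ) = 75.817260·(0.27939333 − 0.28316222·0.96017674) = 0.569202

x=78.796149 y=0.569202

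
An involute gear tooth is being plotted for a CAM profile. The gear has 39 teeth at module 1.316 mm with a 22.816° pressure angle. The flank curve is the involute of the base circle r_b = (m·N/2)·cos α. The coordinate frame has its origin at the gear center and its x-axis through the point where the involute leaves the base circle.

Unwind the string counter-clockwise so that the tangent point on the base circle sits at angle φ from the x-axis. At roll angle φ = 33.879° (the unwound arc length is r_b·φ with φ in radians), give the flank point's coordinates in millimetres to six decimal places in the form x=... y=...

x=27.434740 y=1.573792

pitch radius r_p = m·N/2 = 1.316·39/2 = 25.662000
base radius r_b = r_p·cos α = 25.662000·cos 22.816° = 23.654074
roll angle φ = 33.879° = 0.59130010 rad
x = r_b·(cos φ + φ·sin φ) = 23.654074·(0.83021665 + 0.59130010·0.55744086) = 27.434740
y = r_b·(sin φ − φ·cos φ) = 23.654074·(0.55744086 − 0.59130010·0.83021665) = 1.573792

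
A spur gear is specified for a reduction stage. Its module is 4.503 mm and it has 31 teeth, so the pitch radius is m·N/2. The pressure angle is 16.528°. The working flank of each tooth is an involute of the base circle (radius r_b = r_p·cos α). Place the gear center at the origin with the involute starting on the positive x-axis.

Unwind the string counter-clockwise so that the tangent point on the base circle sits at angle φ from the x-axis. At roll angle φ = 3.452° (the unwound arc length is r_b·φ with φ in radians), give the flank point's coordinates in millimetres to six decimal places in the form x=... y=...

pitch radius r_p = m·N/2 = 4.503·31/2 = 69.796500
base radius r_b = r_p·cos α = 69.796500·cos 16.528° = 66.912566
roll angle φ = 3.452° = 0.06024877 rad
x = r_b·(cos φ + φ·sin φ) = 66.912566·(0.99818559 + 0.06024877·0.06021232) = 67.033899
y = r_b·(sin φ − φ·cos φ) = 66.912566·(0.06021232 − 0.06024877·0.99818559) = 0.004876

x=67.033899 y=0.004876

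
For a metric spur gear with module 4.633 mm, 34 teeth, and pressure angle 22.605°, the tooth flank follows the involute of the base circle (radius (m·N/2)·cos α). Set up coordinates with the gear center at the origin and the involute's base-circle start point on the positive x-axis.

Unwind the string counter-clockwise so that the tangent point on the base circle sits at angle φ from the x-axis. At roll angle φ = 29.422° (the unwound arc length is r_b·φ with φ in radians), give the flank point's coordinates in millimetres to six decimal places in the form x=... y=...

pitch radius r_p = m·N/2 = 4.633·34/2 = 78.761000
base radius r_b = r_p·cos α = 78.761000·cos 22.605° = 72.710318
roll angle φ = 29.422° = 0.51351077 rad
x = r_b·(cos φ + φ·sin φ) = 72.710318·(0.87102525 + 0.51351077·0.49123824) = 81.674147
y = r_b·(sin φ − φ·cos φ) = 72.710318·(0.49123824 − 0.51351077·0.87102525) = 3.196156

x=81.674147 y=3.196156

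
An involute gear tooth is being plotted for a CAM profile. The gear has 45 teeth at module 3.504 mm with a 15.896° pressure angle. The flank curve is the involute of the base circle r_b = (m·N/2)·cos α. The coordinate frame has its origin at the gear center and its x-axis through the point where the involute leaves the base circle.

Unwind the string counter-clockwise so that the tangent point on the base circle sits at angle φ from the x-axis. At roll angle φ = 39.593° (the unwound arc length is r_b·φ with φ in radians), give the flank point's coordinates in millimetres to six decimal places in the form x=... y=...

pitch radius r_p = m·N/2 = 3.504·45/2 = 78.840000
base radius r_b = r_p·cos α = 78.840000·cos 15.896° = 75.825193
roll angle φ = 39.593° = 0.69102821 rad
x = r_b·(cos φ + φ·sin φ) = 75.825193·(0.77059111 + 0.69102821·0.63732985) = 91.824613
y = r_b·(sin φ − φ·cos φ) = 75.825193·(0.63732985 − 0.69102821·0.77059111) = 7.948728

x=91.824613 y=7.948728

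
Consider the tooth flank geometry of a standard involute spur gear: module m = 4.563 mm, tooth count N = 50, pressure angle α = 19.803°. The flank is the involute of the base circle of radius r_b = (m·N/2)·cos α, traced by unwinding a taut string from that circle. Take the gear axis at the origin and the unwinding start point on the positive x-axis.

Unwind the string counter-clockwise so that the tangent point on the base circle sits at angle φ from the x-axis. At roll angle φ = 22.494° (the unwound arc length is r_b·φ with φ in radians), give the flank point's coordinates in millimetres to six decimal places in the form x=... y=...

pitch radius r_p = m·N/2 = 4.563·50/2 = 114.075000
base radius r_b = r_p·cos α = 114.075000·cos 19.803° = 107.328950
roll angle φ = 22.494° = 0.39259436 rad
x = r_b·(cos φ + φ·sin φ) = 107.328950·(0.92391960 + 0.39259436·0.38258668) = 115.284277
y = r_b·(sin φ − φ·cos φ) = 107.328950·(0.38258668 − 0.39259436·0.92391960) = 2.131666

x=115.284277 y=2.131666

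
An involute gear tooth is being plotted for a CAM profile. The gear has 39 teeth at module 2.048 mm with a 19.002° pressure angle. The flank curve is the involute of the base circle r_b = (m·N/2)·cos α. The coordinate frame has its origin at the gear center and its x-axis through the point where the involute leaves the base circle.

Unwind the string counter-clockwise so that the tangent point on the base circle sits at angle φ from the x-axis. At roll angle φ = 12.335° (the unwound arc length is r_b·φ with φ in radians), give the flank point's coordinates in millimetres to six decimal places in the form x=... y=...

x=38.624712 y=0.125010

pitch radius r_p = m·N/2 = 2.048·39/2 = 39.936000
base radius r_b = r_p·cos α = 39.936000·cos 19.002° = 37.759776
roll angle φ = 12.335° = 0.21528636 rad
x = r_b·(cos φ + φ·sin φ) = 37.759776·(0.97691526 + 0.21528636·0.21362719) = 38.624712
y = r_b·(sin φ − φ·cos φ) = 37.759776·(0.21362719 − 0.21528636·0.97691526) = 0.125010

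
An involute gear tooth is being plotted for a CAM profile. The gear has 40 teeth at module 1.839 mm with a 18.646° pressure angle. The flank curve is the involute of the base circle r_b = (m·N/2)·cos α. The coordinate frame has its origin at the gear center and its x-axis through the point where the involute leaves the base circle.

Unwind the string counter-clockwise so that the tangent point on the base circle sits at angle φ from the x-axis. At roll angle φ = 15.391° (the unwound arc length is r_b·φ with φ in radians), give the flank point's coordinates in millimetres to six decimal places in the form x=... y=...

x=36.084247 y=0.223548

pitch radius r_p = m·N/2 = 1.839·40/2 = 36.780000
base radius r_b = r_p·cos α = 36.780000·cos 18.646° = 34.849492
roll angle φ = 15.391° = 0.26862363 rad
x = r_b·(cos φ + φ·sin φ) = 34.849492·(0.96413711 + 0.26862363·0.26540467) = 36.084247
y = r_b·(sin φ − φ·cos φ) = 34.849492·(0.26540467 − 0.26862363·0.96413711) = 0.223548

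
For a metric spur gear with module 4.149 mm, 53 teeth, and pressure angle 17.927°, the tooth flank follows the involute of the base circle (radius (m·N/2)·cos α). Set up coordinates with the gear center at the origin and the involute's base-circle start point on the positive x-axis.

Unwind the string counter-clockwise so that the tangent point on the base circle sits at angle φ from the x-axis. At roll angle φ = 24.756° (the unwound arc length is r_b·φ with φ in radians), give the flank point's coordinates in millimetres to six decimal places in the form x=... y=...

pitch radius r_p = m·N/2 = 4.149·53/2 = 109.948500
base radius r_b = r_p·cos α = 109.948500·cos 17.927° = 104.610441
roll angle φ = 24.756° = 0.43207371 rad
x = r_b·(cos φ + φ·sin φ) = 104.610441·(0.90809933 + 0.43207371·0.41875484) = 113.924147
y = r_b·(sin φ − φ·cos φ) = 104.610441·(0.41875484 − 0.43207371·0.90809933) = 2.760564

x=113.924147 y=2.760564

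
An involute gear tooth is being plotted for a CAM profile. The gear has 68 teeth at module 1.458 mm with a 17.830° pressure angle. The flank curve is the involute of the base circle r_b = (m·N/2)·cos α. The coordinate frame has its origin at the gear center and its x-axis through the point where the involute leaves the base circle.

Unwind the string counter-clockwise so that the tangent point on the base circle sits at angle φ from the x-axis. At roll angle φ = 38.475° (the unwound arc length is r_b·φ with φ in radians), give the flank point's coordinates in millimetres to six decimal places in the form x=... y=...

x=56.661242 y=4.551918

pitch radius r_p = m·N/2 = 1.458·68/2 = 49.572000
base radius r_b = r_p·cos α = 49.572000·cos 17.830° = 47.191017
roll angle φ = 38.475° = 0.67151543 rad
x = r_b·(cos φ + φ·sin φ) = 47.191017·(0.78287971 + 0.67151543·0.62217310) = 56.661242
y = r_b·(sin φ − φ·cos φ) = 47.191017·(0.62217310 − 0.67151543·0.78287971) = 4.551918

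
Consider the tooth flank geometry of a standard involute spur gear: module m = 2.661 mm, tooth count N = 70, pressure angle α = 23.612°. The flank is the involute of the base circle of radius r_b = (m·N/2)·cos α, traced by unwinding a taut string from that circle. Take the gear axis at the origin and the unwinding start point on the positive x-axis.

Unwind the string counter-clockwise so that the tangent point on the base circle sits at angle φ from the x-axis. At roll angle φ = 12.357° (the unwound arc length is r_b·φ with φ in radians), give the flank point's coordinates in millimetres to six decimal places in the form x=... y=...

x=87.299297 y=0.284033

pitch radius r_p = m·N/2 = 2.661·70/2 = 93.135000
base radius r_b = r_p·cos α = 93.135000·cos 23.612° = 85.337632
roll angle φ = 12.357° = 0.21567034 rad
x = r_b·(cos φ + φ·sin φ) = 85.337632·(0.97683316 + 0.21567034·0.21400228) = 87.299297
y = r_b·(sin φ − φ·cos φ) = 85.337632·(0.21400228 − 0.21567034·0.97683316) = 0.284033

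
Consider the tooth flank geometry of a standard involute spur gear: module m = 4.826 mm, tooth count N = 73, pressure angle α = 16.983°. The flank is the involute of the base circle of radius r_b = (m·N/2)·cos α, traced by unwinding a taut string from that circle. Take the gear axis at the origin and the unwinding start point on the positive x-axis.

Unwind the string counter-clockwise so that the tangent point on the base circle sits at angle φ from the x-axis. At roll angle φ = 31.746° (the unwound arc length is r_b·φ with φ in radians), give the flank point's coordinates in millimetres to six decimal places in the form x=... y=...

x=192.375718 y=9.261942

pitch radius r_p = m·N/2 = 4.826·73/2 = 176.149000
base radius r_b = r_p·cos α = 176.149000·cos 16.983° = 168.467400
roll angle φ = 31.746° = 0.55407222 rad
x = r_b·(cos φ + φ·sin φ) = 168.467400·(0.85038896 + 0.55407222·0.52615456) = 192.375718
y = r_b·(sin φ − φ·cos φ) = 168.467400·(0.52615456 − 0.55407222·0.85038896) = 9.261942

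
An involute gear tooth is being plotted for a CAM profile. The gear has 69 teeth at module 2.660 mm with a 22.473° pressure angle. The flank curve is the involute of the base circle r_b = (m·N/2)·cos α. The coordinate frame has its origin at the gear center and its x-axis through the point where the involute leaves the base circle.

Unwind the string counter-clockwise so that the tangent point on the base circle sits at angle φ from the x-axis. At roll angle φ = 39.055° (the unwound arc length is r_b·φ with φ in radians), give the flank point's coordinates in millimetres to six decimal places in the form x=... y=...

pitch radius r_p = m·N/2 = 2.660·69/2 = 91.770000
base radius r_b = r_p·cos α = 91.770000·cos 22.473° = 84.800965
roll angle φ = 39.055° = 0.68163834 rad
x = r_b·(cos φ + φ·sin φ) = 84.800965·(0.77654150 + 0.68163834·0.63006611) = 102.271550
y = r_b·(sin φ − φ·cos φ) = 84.800965·(0.63006611 − 0.68163834·0.77654150) = 8.543328

x=102.271550 y=8.543328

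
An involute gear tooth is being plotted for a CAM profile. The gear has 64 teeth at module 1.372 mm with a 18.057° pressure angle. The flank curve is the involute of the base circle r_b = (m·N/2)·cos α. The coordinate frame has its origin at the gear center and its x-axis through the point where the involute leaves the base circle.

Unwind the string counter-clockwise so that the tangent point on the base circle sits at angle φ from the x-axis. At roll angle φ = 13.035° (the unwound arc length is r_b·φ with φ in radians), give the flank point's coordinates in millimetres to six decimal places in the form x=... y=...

pitch radius r_p = m·N/2 = 1.372·64/2 = 43.904000
base radius r_b = r_p·cos α = 43.904000·cos 18.057° = 41.741668
roll angle φ = 13.035° = 0.22750367 rad
x = r_b·(cos φ + φ·sin φ) = 41.741668·(0.97423247 + 0.22750367·0.22554622) = 42.807961
y = r_b·(sin φ − φ·cos φ) = 41.741668·(0.22554622 − 0.22750367·0.97423247) = 0.162991

x=42.807961 y=0.162991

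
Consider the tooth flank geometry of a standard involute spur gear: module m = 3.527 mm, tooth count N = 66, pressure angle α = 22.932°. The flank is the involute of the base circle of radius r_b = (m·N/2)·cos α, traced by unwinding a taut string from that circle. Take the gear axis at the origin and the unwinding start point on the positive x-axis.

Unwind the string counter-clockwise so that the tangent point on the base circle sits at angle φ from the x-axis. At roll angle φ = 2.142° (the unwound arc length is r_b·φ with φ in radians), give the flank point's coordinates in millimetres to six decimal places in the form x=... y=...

x=107.267261 y=0.001867

pitch radius r_p = m·N/2 = 3.527·66/2 = 116.391000
base radius r_b = r_p·cos α = 116.391000·cos 22.932° = 107.192379
roll angle φ = 2.142° = 0.03738495 rad
x = r_b·(cos φ + φ·sin φ) = 107.192379·(0.99930126 + 0.03738495·0.03737624) = 107.267261
y = r_b·(sin φ − φ·cos φ) = 107.192379·(0.03737624 − 0.03738495·0.99930126) = 0.001867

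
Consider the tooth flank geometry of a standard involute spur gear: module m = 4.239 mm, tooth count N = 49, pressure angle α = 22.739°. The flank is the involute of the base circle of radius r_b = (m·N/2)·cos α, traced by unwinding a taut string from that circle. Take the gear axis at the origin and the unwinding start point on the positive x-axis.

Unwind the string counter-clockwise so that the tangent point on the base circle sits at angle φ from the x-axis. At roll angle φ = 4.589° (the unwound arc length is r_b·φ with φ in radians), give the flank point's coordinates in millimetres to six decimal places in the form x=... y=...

pitch radius r_p = m·N/2 = 4.239·49/2 = 103.855500
base radius r_b = r_p·cos α = 103.855500·cos 22.739° = 95.783352
roll angle φ = 4.589° = 0.08009316 rad
x = r_b·(cos φ + φ·sin φ) = 95.783352·(0.99679426 + 0.08009316·0.08000756) = 96.090080
y = r_b·(sin φ − φ·cos φ) = 95.783352·(0.08000756 − 0.08009316·0.99679426) = 0.016394

x=96.090080 y=0.016394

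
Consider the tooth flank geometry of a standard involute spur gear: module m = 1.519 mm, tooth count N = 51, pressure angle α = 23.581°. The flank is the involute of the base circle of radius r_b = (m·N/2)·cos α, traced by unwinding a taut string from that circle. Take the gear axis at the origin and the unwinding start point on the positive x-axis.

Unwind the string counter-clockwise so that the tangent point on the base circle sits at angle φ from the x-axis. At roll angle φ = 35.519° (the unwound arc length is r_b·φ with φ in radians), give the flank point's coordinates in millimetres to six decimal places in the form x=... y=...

x=41.679890 y=2.712305

pitch radius r_p = m·N/2 = 1.519·51/2 = 38.734500
base radius r_b = r_p·cos α = 38.734500·cos 23.581° = 35.499993
roll angle φ = 35.519° = 0.61992350 rad
x = r_b·(cos φ + φ·sin φ) = 35.499993·(0.81392291 + 0.61992350·0.58097289) = 41.679890
y = r_b·(sin φ − φ·cos φ) = 35.499993·(0.58097289 − 0.61992350·0.81392291) = 2.712305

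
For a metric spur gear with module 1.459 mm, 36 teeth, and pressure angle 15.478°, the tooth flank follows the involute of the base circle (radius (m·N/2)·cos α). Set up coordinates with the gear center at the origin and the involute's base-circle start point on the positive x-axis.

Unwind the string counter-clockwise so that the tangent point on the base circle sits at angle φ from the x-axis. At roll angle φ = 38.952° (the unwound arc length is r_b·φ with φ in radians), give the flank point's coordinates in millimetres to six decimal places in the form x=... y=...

x=30.499729 y=2.530334

pitch radius r_p = m·N/2 = 1.459·36/2 = 26.262000
base radius r_b = r_p·cos α = 26.262000·cos 15.478° = 25.309556
roll angle φ = 38.952° = 0.67984065 rad
x = r_b·(cos φ + φ·sin φ) = 25.309556·(0.77767291 + 0.67984065·0.62866911) = 30.499729
y = r_b·(sin φ − φ·cos φ) = 25.309556·(0.62866911 − 0.67984065·0.77767291) = 2.530334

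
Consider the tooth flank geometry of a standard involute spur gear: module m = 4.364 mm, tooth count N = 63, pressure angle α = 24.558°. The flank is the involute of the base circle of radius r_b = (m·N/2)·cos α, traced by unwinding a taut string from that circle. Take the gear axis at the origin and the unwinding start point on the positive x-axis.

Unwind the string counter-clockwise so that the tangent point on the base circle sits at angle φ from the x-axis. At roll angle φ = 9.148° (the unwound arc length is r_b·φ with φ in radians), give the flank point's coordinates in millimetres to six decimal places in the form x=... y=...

pitch radius r_p = m·N/2 = 4.364·63/2 = 137.466000
base radius r_b = r_p·cos α = 137.466000·cos 24.558° = 125.030965
roll angle φ = 9.148° = 0.15966272 rad
x = r_b·(cos φ + φ·sin φ) = 125.030965·(0.98728096 + 0.15966272·0.15898523) = 126.614479
y = r_b·(sin φ − φ·cos φ) = 125.030965·(0.15898523 − 0.15966272·0.98728096) = 0.169200

x=126.614479 y=0.169200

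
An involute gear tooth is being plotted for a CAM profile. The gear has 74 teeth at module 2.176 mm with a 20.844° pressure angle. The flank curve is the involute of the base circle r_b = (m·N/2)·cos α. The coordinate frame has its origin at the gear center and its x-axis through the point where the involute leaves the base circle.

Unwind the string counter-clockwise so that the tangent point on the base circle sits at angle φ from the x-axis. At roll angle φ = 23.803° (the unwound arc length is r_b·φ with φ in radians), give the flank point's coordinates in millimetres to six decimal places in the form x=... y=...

pitch radius r_p = m·N/2 = 2.176·74/2 = 80.512000
base radius r_b = r_p·cos α = 80.512000·cos 20.844° = 75.242707
roll angle φ = 23.803° = 0.41544072 rad
x = r_b·(cos φ + φ·sin φ) = 75.242707·(0.91493854 + 0.41544072·0.40359320) = 81.458325
y = r_b·(sin φ − φ·cos φ) = 75.242707·(0.40359320 − 0.41544072·0.91493854) = 1.767487

x=81.458325 y=1.767487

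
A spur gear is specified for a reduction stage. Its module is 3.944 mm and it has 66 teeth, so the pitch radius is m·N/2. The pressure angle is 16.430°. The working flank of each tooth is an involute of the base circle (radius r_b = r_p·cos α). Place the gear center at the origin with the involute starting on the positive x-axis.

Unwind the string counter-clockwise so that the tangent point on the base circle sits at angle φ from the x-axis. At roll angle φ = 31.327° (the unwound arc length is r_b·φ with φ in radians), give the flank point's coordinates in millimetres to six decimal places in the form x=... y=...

pitch radius r_p = m·N/2 = 3.944·66/2 = 130.152000
base radius r_b = r_p·cos α = 130.152000·cos 16.430° = 124.837374
roll angle φ = 31.327° = 0.54675929 rad
x = r_b·(cos φ + φ·sin φ) = 124.837374·(0.85421392 + 0.54675929·0.51992171) = 142.125596
y = r_b·(sin φ − φ·cos φ) = 124.837374·(0.51992171 − 0.54675929·0.85421392) = 6.600440

x=142.125596 y=6.600440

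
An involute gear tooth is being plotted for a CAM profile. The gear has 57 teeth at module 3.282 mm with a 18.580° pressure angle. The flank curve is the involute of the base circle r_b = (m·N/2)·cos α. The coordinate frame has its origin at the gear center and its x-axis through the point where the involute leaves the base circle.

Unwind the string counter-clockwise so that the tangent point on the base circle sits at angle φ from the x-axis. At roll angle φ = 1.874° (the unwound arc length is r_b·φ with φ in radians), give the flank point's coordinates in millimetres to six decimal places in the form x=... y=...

pitch radius r_p = m·N/2 = 3.282·57/2 = 93.537000
base radius r_b = r_p·cos α = 93.537000·cos 18.580° = 88.661823
roll angle φ = 1.874° = 0.03270747 rad
x = r_b·(cos φ + φ·sin φ) = 88.661823·(0.99946516 + 0.03270747·0.03270164) = 88.709234
y = r_b·(sin φ − φ·cos φ) = 88.661823·(0.03270164 − 0.03270747·0.99946516) = 0.001034

x=88.709234 y=0.001034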